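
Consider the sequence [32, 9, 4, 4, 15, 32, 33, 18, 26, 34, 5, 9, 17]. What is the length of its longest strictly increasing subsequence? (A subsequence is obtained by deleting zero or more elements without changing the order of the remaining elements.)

5

One longest increasing subsequence is 9, 15, 32, 33, 34 (positions 2,5,6,7,10), of length 5; no longer one exists.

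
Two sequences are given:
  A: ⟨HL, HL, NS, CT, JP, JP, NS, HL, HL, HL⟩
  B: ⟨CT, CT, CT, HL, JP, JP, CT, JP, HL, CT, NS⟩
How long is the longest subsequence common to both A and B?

4

A longest common subsequence is HL, HL, CT, NS (length 4); the LCS DP confirms no longer common subsequence exists.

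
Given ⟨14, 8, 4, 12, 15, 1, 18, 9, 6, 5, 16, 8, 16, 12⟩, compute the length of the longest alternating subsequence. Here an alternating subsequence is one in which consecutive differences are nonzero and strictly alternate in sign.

10

Track the best alternating length ending on an up-step vs a down-step at each position: up/down = 1/1, 1/2, 1/2, 3/2, 3/1, 1/4, 5/1, 5/6, 5/6, 5/6, 7/6, 7/8, 9/6, 9/10.
The maximum over both is 10; one such subsequence is 14, 8, 12, 1, 18, 9, 16, 8, 16, 12.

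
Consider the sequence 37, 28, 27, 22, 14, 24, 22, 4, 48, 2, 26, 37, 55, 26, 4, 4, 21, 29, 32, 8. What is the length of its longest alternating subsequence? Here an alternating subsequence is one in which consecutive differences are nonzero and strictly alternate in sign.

Track the best alternating length ending on an up-step vs a down-step at each position: up/down = 1/1, 1/2, 1/2, 1/2, 1/2, 3/2, 3/4, 1/4, 5/1, 1/6, 7/6, 7/6, 7/1, 7/8, 7/8, 7/8, 9/8, 9/8, 9/8, 9/10.
The maximum over both is 10; one such subsequence is 37, 22, 24, 22, 48, 2, 26, 4, 21, 8.

10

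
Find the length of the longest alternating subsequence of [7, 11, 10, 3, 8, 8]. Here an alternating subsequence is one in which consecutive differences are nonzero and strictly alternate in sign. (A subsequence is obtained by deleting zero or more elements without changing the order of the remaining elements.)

4

Track the best alternating length ending on an up-step vs a down-step at each position: up/down = 1/1, 2/1, 2/3, 1/3, 4/3, 4/3.
The maximum over both is 4; one such subsequence is 7, 11, 3, 8.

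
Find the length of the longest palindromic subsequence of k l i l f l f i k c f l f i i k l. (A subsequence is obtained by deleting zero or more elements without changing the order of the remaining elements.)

One longest palindromic subsequence is liflfcflfil (positions 2,3,5,6,7,10,11,12,13,15,17); it reads the same forward and backward, and the interval DP gives dp[1][17] = 11.

11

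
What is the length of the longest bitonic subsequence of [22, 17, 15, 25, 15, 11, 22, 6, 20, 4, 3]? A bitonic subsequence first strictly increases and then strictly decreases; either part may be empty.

Let inc[i] be the LIS ending at i and dec[i] the longest strictly decreasing subsequence starting at i. inc = [1, 1, 1, 2, 1, 1, 2, 1, 2, 1, 1], dec = [7, 6, 5, 6, 5, 4, 4, 3, 3, 2, 1].
max_i inc[i]+dec[i]−1 = 7, with one witness 22, 17, 15, 11, 6, 4, 3.

7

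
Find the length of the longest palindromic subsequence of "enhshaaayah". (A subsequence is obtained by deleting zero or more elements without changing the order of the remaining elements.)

6

Using dp[i][j] = 2 + dp[i+1][j−1] if the ends match, else max(dp[i+1][j], dp[i][j−1]):
dp[1][11] = 6. A witness is haaaah at positions 3,6,7,8,10,11.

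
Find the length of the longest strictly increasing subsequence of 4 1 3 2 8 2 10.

4

One longest increasing subsequence is 1, 3, 8, 10 (positions 2,3,5,7), of length 4; no longer one exists.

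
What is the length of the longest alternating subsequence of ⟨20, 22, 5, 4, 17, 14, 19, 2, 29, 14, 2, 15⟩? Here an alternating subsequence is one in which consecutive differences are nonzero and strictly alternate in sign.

10

A longest alternating subsequence is 20, 22, 5, 17, 14, 19, 2, 29, 14, 15 (positions 1,2,3,5,6,7,8,9,10,12); its 9 consecutive differences strictly alternate in sign, and length 10 is optimal.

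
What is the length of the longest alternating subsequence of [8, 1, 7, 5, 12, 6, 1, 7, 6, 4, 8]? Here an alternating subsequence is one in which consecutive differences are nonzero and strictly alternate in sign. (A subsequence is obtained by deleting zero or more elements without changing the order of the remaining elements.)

9

Track the best alternating length ending on an up-step vs a down-step at each position: up/down = 1/1, 1/2, 3/2, 3/4, 5/1, 5/6, 1/6, 7/6, 7/8, 7/8, 9/6.
The maximum over both is 9; one such subsequence is 8, 1, 7, 5, 12, 6, 7, 6, 8.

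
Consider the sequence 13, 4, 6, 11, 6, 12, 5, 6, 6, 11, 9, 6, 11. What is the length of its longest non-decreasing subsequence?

7

Let dp[i] be the longest non-decreasing subsequence ending at position i. Then dp = [1, 1, 2, 3, 3, 4, 2, 4, 5, 6, 6, 6, 7].
The maximum is 7; one witness is 4, 6, 6, 6, 6, 11, 11 at positions 2,3,5,8,9,10,13.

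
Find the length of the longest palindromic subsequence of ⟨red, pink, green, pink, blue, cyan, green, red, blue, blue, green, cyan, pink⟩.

8

Using dp[i][j] = 2 + dp[i+1][j−1] if the ends match, else max(dp[i+1][j], dp[i][j−1]):
dp[1][13] = 8. A witness is pink cyan green blue blue green cyan pink at positions 2,6,7,9,10,11,12,13.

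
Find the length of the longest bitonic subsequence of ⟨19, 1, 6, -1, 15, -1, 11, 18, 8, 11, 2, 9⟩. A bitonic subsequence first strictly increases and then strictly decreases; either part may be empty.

Let inc[i] be the LIS ending at i and dec[i] the longest strictly decreasing subsequence starting at i. inc = [1, 1, 2, 1, 3, 1, 3, 4, 3, 4, 2, 4], dec = [5, 2, 2, 1, 4, 1, 3, 3, 2, 2, 1, 1].
max_i inc[i]+dec[i]−1 = 6, with one witness 1, 6, 15, 11, 8, 2.

6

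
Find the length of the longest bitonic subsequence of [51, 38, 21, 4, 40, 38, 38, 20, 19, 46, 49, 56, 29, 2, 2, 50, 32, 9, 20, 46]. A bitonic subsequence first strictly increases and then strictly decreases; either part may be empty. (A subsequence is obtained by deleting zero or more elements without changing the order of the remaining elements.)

Let inc[i] be the LIS ending at i and dec[i] the longest strictly decreasing subsequence starting at i. inc = [1, 1, 1, 1, 2, 2, 2, 2, 2, 3, 4, 5, 3, 1, 1, 5, 4, 2, 3, 5], dec = [6, 5, 4, 2, 5, 4, 4, 3, 2, 3, 3, 4, 2, 1, 1, 3, 2, 1, 1, 1].
max_i inc[i]+dec[i]−1 = 8, with one witness 38, 40, 46, 49, 56, 50, 32, 20.

8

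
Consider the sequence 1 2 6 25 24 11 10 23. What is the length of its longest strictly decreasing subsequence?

4

One longest decreasing subsequence is 25, 24, 11, 10 (positions 4,5,6,7), of length 4; no longer one exists.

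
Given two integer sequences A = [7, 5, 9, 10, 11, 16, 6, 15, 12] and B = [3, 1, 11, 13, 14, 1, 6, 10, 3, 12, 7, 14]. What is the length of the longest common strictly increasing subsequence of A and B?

A longest common strictly increasing subsequence is 11, 12 (length 2); it appears in order in both A and B, and no longer such subsequence exists.

2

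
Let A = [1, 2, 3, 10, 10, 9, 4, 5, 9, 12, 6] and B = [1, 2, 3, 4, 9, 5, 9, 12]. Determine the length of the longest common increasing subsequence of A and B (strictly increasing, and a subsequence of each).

7

A longest common strictly increasing subsequence is 1, 2, 3, 4, 5, 9, 12 (length 7); it appears in order in both A and B, and no longer such subsequence exists.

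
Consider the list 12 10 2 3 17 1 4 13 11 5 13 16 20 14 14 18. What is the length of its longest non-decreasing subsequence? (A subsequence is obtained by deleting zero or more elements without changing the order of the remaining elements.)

Let dp[i] be the longest non-decreasing subsequence ending at position i. Then dp = [1, 1, 1, 2, 3, 1, 3, 4, 4, 4, 5, 6, 7, 6, 7, 8].
The maximum is 8; one witness is 2, 3, 4, 13, 13, 14, 14, 18 at positions 3,4,7,8,11,14,15,16.

8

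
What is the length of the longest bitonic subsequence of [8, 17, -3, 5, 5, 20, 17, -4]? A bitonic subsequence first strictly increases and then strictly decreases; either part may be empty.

5

Let inc[i] be the LIS ending at i and dec[i] the longest strictly decreasing subsequence starting at i. inc = [1, 2, 1, 2, 2, 3, 3, 1], dec = [3, 3, 2, 2, 2, 3, 2, 1].
max_i inc[i]+dec[i]−1 = 5, with one witness 8, 17, 20, 17, -4.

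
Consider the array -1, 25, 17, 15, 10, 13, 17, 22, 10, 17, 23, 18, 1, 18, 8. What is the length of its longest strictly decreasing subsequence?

6

Let dp[i] be the longest decreasing subsequence ending at position i. Then dp = [1, 1, 2, 3, 4, 4, 2, 2, 5, 3, 2, 3, 6, 3, 6].
The maximum is 6; one witness is 25, 17, 15, 13, 10, 1 at positions 2,3,4,6,9,13.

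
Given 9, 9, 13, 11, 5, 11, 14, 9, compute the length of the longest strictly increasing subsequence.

3

One longest increasing subsequence is 9, 13, 14 (positions 1,3,7), of length 3; no longer one exists.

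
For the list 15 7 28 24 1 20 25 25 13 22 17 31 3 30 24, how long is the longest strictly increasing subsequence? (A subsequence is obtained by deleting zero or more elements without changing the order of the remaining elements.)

4

One longest increasing subsequence is 15, 24, 25, 31 (positions 1,4,7,12), of length 4; no longer one exists.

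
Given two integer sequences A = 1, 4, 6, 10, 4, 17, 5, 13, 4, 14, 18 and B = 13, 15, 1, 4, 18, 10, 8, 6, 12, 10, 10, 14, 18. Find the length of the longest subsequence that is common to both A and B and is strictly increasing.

For each value that appears in both, track the longest common increasing run ending there.
The best achievable length is 6; one witness is 1, 4, 6, 10, 14, 18 (A-positions 1,2,3,4,10,11, B-positions 3,4,8,10,12,13).

6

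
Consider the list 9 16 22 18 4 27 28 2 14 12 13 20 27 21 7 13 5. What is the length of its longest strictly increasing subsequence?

Let dp[i] be the longest increasing subsequence ending at position i. Then dp = [1, 2, 3, 3, 1, 4, 5, 1, 2, 2, 3, 4, 5, 5, 2, 3, 2].
The maximum is 5; one witness is 9, 16, 22, 27, 28 at positions 1,2,3,6,7.

5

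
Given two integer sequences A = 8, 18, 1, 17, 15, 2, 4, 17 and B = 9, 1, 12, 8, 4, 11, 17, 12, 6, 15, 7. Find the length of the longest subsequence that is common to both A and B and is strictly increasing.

3

A longest common strictly increasing subsequence is 1, 4, 17 (length 3); it appears in order in both A and B, and no longer such subsequence exists.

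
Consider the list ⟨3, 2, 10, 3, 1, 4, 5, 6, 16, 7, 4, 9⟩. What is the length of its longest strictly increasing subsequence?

Scanning left to right, the best length ending at each element is: 3→1, 2→1, 10→2, 3→2, 1→1, 4→3, 5→4, 6→5, 16→6, 7→6, 4→3, 9→7.
So the longest increasing subsequence has length 7, e.g. 2, 3, 4, 5, 6, 7, 9.

7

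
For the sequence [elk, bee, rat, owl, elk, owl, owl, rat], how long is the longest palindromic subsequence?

5

One longest palindromic subsequence is rat owl owl owl rat (positions 3,4,6,7,8); it reads the same forward and backward, and the interval DP gives dp[1][8] = 5.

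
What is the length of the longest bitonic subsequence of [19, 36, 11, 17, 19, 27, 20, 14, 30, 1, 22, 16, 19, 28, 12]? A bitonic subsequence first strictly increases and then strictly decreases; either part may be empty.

One longest bitonic subsequence is 11, 17, 19, 27, 30, 22, 19, 12 (positions 3,4,5,6,9,11,13,15): it rises to 30 then falls. Length 8 is optimal.

8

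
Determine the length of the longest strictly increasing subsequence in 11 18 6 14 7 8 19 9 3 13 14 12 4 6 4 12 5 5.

Let dp[i] be the longest increasing subsequence ending at position i. Then dp = [1, 2, 1, 2, 2, 3, 4, 4, 1, 5, 6, 5, 2, 3, 2, 5, 3, 3].
The maximum is 6; one witness is 6, 7, 8, 9, 13, 14 at positions 3,5,6,8,10,11.

6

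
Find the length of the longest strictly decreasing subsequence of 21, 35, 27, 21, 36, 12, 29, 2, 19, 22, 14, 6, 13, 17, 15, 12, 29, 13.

Let dp[i] be the longest decreasing subsequence ending at position i. Then dp = [1, 1, 2, 3, 1, 4, 2, 5, 4, 3, 5, 6, 6, 5, 6, 7, 2, 7].
The maximum is 7; one witness is 35, 27, 21, 19, 14, 13, 12 at positions 2,3,4,9,11,13,16.

7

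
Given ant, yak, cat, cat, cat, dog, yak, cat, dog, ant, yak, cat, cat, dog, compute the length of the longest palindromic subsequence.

One longest palindromic subsequence is cat cat yak ant yak cat cat (positions 4,5,7,10,11,12,13); it reads the same forward and backward, and the interval DP gives dp[1][14] = 7.

7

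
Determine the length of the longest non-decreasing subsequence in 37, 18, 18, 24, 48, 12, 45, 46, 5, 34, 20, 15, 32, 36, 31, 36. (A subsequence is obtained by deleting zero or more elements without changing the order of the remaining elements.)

One longest non-decreasing subsequence is 18, 18, 24, 34, 36, 36 (positions 2,3,4,10,14,16), of length 6; no longer one exists.

6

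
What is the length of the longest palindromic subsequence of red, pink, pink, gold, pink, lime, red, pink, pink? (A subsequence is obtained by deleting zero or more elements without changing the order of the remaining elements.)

One longest palindromic subsequence is pink pink red pink pink (positions 2,3,7,8,9); it reads the same forward and backward, and the interval DP gives dp[1][9] = 5.

5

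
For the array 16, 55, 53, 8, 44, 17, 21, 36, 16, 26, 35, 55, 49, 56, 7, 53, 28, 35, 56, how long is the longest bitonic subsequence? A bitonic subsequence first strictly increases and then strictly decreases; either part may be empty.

9

One longest bitonic subsequence is 16, 17, 21, 26, 35, 55, 56, 53, 35 (positions 1,6,7,10,11,12,14,16,18): it rises to 56 then falls. Length 9 is optimal.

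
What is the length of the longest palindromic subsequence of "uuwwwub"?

5

Using dp[i][j] = 2 + dp[i+1][j−1] if the ends match, else max(dp[i+1][j], dp[i][j−1]):
dp[1][7] = 5. A witness is uwwwu at positions 2,3,4,5,6.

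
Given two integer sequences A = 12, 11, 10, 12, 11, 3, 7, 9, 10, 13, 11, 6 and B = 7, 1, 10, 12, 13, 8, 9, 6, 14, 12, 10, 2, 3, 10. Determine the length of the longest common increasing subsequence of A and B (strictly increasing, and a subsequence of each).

A longest common strictly increasing subsequence is 7, 10, 13 (length 3); it appears in order in both A and B, and no longer such subsequence exists.

3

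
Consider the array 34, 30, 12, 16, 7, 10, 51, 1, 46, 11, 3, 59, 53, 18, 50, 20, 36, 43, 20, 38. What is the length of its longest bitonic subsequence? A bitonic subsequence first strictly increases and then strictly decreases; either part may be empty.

8

One longest bitonic subsequence is 12, 16, 51, 59, 53, 50, 43, 38 (positions 3,4,7,12,13,15,18,20): it rises to 59 then falls. Length 8 is optimal.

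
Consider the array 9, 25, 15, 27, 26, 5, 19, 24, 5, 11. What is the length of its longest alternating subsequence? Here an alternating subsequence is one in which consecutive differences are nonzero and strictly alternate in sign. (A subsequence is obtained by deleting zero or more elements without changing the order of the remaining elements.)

8

A longest alternating subsequence is 9, 25, 15, 27, 5, 19, 5, 11 (positions 1,2,3,4,6,7,9,10); its 7 consecutive differences strictly alternate in sign, and length 8 is optimal.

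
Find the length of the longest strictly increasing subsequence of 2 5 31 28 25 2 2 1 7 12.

4

One longest increasing subsequence is 2, 5, 7, 12 (positions 1,2,9,10), of length 4; no longer one exists.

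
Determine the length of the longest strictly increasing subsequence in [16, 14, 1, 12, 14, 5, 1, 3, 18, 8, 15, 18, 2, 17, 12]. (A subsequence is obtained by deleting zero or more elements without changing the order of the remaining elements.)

One longest increasing subsequence is 1, 12, 14, 15, 18 (positions 3,4,5,11,12), of length 5; no longer one exists.

5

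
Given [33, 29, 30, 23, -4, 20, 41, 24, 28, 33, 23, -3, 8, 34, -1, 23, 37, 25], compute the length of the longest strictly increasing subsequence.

Let dp[i] be the longest increasing subsequence ending at position i. Then dp = [1, 1, 2, 1, 1, 2, 3, 3, 4, 5, 3, 2, 3, 6, 3, 4, 7, 5].
The maximum is 7; one witness is -4, 20, 24, 28, 33, 34, 37 at positions 5,6,8,9,10,14,17.

7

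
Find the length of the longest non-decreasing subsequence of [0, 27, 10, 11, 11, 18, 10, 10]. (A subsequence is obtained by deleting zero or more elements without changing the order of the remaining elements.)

5

One longest non-decreasing subsequence is 0, 10, 11, 11, 18 (positions 1,3,4,5,6), of length 5; no longer one exists.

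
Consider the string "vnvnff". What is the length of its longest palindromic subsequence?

3

Using dp[i][j] = 2 + dp[i+1][j−1] if the ends match, else max(dp[i+1][j], dp[i][j−1]):
dp[1][6] = 3. A witness is nvn at positions 2,3,4.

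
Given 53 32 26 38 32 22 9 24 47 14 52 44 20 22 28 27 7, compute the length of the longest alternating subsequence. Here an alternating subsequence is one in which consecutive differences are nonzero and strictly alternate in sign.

Track the best alternating length ending on an up-step vs a down-step at each position: up/down = 1/1, 1/2, 1/2, 3/2, 3/4, 1/4, 1/4, 5/4, 5/2, 5/6, 7/2, 7/8, 7/8, 9/8, 9/8, 9/10, 1/10.
The maximum over both is 10; one such subsequence is 53, 32, 38, 22, 24, 14, 52, 20, 28, 27.

10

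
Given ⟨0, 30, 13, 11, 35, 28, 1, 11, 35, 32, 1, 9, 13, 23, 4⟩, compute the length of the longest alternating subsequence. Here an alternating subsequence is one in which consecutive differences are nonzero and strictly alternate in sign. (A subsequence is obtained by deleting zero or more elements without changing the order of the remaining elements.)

9

A longest alternating subsequence is 0, 30, 13, 35, 1, 11, 1, 9, 4 (positions 1,2,3,5,7,8,11,12,15); its 8 consecutive differences strictly alternate in sign, and length 9 is optimal.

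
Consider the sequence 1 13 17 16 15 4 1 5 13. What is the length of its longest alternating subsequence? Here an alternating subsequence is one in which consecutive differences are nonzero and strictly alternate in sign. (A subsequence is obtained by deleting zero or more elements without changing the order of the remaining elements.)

Track the best alternating length ending on an up-step vs a down-step at each position: up/down = 1/1, 2/1, 2/1, 2/3, 2/3, 2/3, 1/3, 4/3, 4/3.
The maximum over both is 4; one such subsequence is 1, 13, 4, 5.

4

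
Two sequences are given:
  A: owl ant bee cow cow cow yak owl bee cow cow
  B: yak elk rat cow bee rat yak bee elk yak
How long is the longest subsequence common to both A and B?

3

A longest common subsequence is bee, yak, bee (length 3); the LCS DP confirms no longer common subsequence exists.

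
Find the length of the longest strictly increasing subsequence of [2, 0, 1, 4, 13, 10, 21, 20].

Let dp[i] be the longest increasing subsequence ending at position i. Then dp = [1, 1, 2, 3, 4, 4, 5, 5].
The maximum is 5; one witness is 0, 1, 4, 13, 21 at positions 2,3,4,5,7.

5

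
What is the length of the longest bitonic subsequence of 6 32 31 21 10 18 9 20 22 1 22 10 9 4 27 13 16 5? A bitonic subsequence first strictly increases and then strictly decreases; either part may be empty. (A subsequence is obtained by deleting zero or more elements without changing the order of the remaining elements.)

8

Let inc[i] be the LIS ending at i and dec[i] the longest strictly decreasing subsequence starting at i. inc = [1, 2, 2, 2, 2, 3, 2, 4, 5, 1, 5, 3, 2, 2, 6, 4, 5, 3], dec = [2, 7, 6, 5, 3, 4, 2, 4, 4, 1, 4, 3, 2, 1, 3, 2, 2, 1].
max_i inc[i]+dec[i]−1 = 8, with one witness 6, 32, 31, 21, 20, 10, 9, 5.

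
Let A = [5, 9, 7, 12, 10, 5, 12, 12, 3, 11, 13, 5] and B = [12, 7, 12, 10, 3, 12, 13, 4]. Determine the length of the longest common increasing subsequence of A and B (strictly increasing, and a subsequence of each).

4

For each value that appears in both, track the longest common increasing run ending there.
The best achievable length is 4; one witness is 7, 10, 12, 13 (A-positions 3,5,7,11, B-positions 2,4,6,7).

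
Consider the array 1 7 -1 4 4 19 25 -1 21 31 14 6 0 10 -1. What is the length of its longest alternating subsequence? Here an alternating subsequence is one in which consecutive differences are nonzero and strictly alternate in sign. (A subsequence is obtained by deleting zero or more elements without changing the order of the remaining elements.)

A longest alternating subsequence is 1, 7, -1, 4, -1, 21, 6, 10, -1 (positions 1,2,3,4,8,9,12,14,15); its 8 consecutive differences strictly alternate in sign, and length 9 is optimal.

9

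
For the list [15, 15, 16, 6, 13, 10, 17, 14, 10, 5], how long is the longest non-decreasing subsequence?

Scanning left to right, the best length ending at each element is: 15→1, 15→2, 16→3, 6→1, 13→2, 10→2, 17→4, 14→3, 10→3, 5→1.
So the longest non-decreasing subsequence has length 4, e.g. 15, 15, 16, 17.

4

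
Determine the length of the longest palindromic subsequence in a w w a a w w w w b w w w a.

11

One longest palindromic subsequence is awwwwwwwwwa (positions 1,2,3,6,7,8,9,11,12,13,14); it reads the same forward and backward, and the interval DP gives dp[1][14] = 11.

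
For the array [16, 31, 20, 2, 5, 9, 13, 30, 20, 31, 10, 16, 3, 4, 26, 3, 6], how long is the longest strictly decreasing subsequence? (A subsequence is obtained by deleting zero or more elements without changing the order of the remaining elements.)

6

Scanning left to right, the best length ending at each element is: 16→1, 31→1, 20→2, 2→3, 5→3, 9→3, 13→3, 30→2, 20→3, 31→1, 10→4, 16→4, 3→5, 4→5, 26→3, 3→6, 6→5.
So the longest decreasing subsequence has length 6, e.g. 31, 20, 13, 10, 4, 3.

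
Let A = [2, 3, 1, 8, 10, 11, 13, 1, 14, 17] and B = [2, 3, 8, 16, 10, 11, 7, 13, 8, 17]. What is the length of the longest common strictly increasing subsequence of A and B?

7

A longest common strictly increasing subsequence is 2, 3, 8, 10, 11, 13, 17 (length 7); it appears in order in both A and B, and no longer such subsequence exists.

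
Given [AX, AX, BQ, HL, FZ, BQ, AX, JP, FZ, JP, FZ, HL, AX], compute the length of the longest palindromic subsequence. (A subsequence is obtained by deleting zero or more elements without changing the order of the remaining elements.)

9

Using dp[i][j] = 2 + dp[i+1][j−1] if the ends match, else max(dp[i+1][j], dp[i][j−1]):
dp[1][13] = 9. A witness is AX HL FZ JP FZ JP FZ HL AX at positions 1,4,5,8,9,10,11,12,13.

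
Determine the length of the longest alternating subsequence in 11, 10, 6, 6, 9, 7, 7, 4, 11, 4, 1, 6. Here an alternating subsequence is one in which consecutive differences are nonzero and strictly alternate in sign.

7

Track the best alternating length ending on an up-step vs a down-step at each position: up/down = 1/1, 1/2, 1/2, 1/2, 3/2, 3/4, 3/4, 1/4, 5/1, 1/6, 1/6, 7/6.
The maximum over both is 7; one such subsequence is 11, 6, 9, 7, 11, 4, 6.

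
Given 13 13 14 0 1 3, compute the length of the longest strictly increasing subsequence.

Let dp[i] be the longest increasing subsequence ending at position i. Then dp = [1, 1, 2, 1, 2, 3].
The maximum is 3; one witness is 0, 1, 3 at positions 4,5,6.

3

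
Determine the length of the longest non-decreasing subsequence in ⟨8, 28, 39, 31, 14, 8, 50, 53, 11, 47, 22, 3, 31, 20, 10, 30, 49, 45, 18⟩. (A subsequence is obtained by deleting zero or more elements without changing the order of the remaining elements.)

6

Scanning left to right, the best length ending at each element is: 8→1, 28→2, 39→3, 31→3, 14→2, 8→2, 50→4, 53→5, 11→3, 47→4, 22→4, 3→1, 31→5, 20→4, 10→3, 30→5, 49→6, 45→6, 18→4.
So the longest non-decreasing subsequence has length 6, e.g. 8, 8, 11, 22, 31, 49.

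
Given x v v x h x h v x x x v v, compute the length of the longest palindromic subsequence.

One longest palindromic subsequence is vvxxxxxvv (positions 2,3,4,6,9,10,11,12,13); it reads the same forward and backward, and the interval DP gives dp[1][13] = 9.

9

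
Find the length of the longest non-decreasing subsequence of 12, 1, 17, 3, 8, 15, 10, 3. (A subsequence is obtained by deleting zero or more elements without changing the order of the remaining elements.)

Scanning left to right, the best length ending at each element is: 12→1, 1→1, 17→2, 3→2, 8→3, 15→4, 10→4, 3→3.
So the longest non-decreasing subsequence has length 4, e.g. 1, 3, 8, 15.

4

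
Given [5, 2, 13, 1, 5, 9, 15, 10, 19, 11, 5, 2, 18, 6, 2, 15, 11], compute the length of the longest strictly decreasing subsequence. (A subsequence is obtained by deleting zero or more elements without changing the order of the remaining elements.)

Let dp[i] be the longest decreasing subsequence ending at position i. Then dp = [1, 2, 1, 3, 2, 2, 1, 2, 1, 2, 3, 4, 2, 3, 4, 3, 4].
The maximum is 4; one witness is 13, 9, 5, 2 at positions 3,6,11,12.

4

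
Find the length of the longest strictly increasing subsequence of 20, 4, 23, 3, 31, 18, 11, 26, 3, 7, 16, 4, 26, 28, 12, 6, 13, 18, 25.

Let dp[i] be the longest increasing subsequence ending at position i. Then dp = [1, 1, 2, 1, 3, 2, 2, 3, 1, 2, 3, 2, 4, 5, 3, 3, 4, 5, 6].
The maximum is 6; one witness is 4, 11, 12, 13, 18, 25 at positions 2,7,15,17,18,19.

6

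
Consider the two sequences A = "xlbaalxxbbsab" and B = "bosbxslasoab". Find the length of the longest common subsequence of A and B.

Backtracking the LCS table gives one alignment: x (A1,B5) → l (A2,B7) → a (A5,B8) → s (A11,B9) → a (A12,B11) → b (A13,B12).
So the longest common subsequence has length 6.

6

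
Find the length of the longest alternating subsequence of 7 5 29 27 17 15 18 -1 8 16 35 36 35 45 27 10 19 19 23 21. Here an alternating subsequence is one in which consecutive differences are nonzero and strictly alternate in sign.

A longest alternating subsequence is 7, 5, 29, 17, 18, -1, 36, 35, 45, 10, 23, 21 (positions 1,2,3,5,7,8,12,13,14,16,19,20); its 11 consecutive differences strictly alternate in sign, and length 12 is optimal.

12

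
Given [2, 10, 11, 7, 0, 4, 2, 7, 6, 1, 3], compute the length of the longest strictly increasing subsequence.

Scanning left to right, the best length ending at each element is: 2→1, 10→2, 11→3, 7→2, 0→1, 4→2, 2→2, 7→3, 6→3, 1→2, 3→3.
So the longest increasing subsequence has length 3, e.g. 2, 10, 11.

3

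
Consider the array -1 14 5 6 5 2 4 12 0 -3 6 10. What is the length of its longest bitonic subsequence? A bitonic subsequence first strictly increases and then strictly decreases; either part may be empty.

7

Let inc[i] be the LIS ending at i and dec[i] the longest strictly decreasing subsequence starting at i. inc = [1, 2, 2, 3, 2, 2, 3, 4, 2, 1, 4, 5], dec = [2, 6, 4, 5, 4, 3, 3, 3, 2, 1, 1, 1].
max_i inc[i]+dec[i]−1 = 7, with one witness -1, 14, 6, 5, 4, 0, -3.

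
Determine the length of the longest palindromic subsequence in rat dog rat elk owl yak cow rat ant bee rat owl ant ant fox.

One longest palindromic subsequence is owl rat bee rat owl (positions 5,8,10,11,12); it reads the same forward and backward, and the interval DP gives dp[1][15] = 5.

5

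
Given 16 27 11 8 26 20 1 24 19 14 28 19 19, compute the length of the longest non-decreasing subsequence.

Scanning left to right, the best length ending at each element is: 16→1, 27→2, 11→1, 8→1, 26→2, 20→2, 1→1, 24→3, 19→2, 14→2, 28→4, 19→3, 19→4.
So the longest non-decreasing subsequence has length 4, e.g. 16, 20, 24, 28.

4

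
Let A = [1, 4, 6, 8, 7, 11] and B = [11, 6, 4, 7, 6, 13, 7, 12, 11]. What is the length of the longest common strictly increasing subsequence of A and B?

A longest common strictly increasing subsequence is 4, 6, 7, 11 (length 4); it appears in order in both A and B, and no longer such subsequence exists.

4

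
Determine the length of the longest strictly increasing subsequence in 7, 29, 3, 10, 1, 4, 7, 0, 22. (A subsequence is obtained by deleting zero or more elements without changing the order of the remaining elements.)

One longest increasing subsequence is 3, 4, 7, 22 (positions 3,6,7,9), of length 4; no longer one exists.

4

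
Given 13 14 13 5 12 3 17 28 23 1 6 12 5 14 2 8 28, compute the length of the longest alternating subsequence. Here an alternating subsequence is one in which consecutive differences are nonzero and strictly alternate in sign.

A longest alternating subsequence is 13, 14, 5, 12, 3, 17, 1, 6, 5, 14, 2, 8 (positions 1,2,4,5,6,7,10,11,13,14,15,16); its 11 consecutive differences strictly alternate in sign, and length 12 is optimal.

12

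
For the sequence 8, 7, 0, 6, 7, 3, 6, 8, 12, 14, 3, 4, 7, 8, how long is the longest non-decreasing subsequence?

6

Let dp[i] be the longest non-decreasing subsequence ending at position i. Then dp = [1, 1, 1, 2, 3, 2, 3, 4, 5, 6, 3, 4, 5, 6].
The maximum is 6; one witness is 0, 6, 7, 8, 12, 14 at positions 3,4,5,8,9,10.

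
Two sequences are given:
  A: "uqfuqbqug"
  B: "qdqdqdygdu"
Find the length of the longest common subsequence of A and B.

4

A longest common subsequence is qqqu (length 4); the LCS DP confirms no longer common subsequence exists.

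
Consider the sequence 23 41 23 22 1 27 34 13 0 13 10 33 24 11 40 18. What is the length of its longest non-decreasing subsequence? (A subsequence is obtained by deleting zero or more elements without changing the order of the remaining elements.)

5

Let dp[i] be the longest non-decreasing subsequence ending at position i. Then dp = [1, 2, 2, 1, 1, 3, 4, 2, 1, 3, 2, 4, 4, 3, 5, 4].
The maximum is 5; one witness is 23, 23, 27, 34, 40 at positions 1,3,6,7,15.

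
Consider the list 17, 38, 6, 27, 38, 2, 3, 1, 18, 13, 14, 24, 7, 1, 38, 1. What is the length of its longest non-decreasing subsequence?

6

One longest non-decreasing subsequence is 2, 3, 13, 14, 24, 38 (positions 6,7,10,11,12,15), of length 6; no longer one exists.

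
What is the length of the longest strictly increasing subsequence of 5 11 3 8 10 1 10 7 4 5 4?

One longest increasing subsequence is 5, 8, 10 (positions 1,4,5), of length 3; no longer one exists.

3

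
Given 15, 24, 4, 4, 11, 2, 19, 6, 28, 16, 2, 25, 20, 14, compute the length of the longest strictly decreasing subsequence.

4

One longest decreasing subsequence is 15, 11, 6, 2 (positions 1,5,8,11), of length 4; no longer one exists.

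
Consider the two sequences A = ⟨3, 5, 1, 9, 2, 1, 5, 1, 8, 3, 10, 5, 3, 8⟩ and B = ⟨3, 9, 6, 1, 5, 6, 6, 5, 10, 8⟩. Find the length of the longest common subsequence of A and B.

6

Backtracking the LCS table gives one alignment: 3 (A1,B1) → 9 (A4,B2) → 1 (A6,B4) → 5 (A7,B8) → 10 (A11,B9) → 8 (A14,B10).
So the longest common subsequence has length 6.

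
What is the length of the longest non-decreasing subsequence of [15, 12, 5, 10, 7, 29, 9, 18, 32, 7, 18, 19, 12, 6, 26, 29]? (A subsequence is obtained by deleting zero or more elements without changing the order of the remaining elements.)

8

Scanning left to right, the best length ending at each element is: 15→1, 12→1, 5→1, 10→2, 7→2, 29→3, 9→3, 18→4, 32→5, 7→3, 18→5, 19→6, 12→4, 6→2, 26→7, 29→8.
So the longest non-decreasing subsequence has length 8, e.g. 5, 7, 9, 18, 18, 19, 26, 29.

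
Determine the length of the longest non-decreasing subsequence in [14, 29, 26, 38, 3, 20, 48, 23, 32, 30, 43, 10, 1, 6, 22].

Scanning left to right, the best length ending at each element is: 14→1, 29→2, 26→2, 38→3, 3→1, 20→2, 48→4, 23→3, 32→4, 30→4, 43→5, 10→2, 1→1, 6→2, 22→3.
So the longest non-decreasing subsequence has length 5, e.g. 14, 20, 23, 32, 43.

5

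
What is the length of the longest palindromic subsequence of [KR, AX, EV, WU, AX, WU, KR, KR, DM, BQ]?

One longest palindromic subsequence is KR WU AX WU KR (positions 1,4,5,6,8); it reads the same forward and backward, and the interval DP gives dp[1][10] = 5.

5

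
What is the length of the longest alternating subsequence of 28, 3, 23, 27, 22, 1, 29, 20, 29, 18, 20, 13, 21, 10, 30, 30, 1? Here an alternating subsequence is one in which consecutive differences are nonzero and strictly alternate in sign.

A longest alternating subsequence is 28, 3, 23, 22, 29, 20, 29, 18, 20, 13, 21, 10, 30, 1 (positions 1,2,3,5,7,8,9,10,11,12,13,14,15,17); its 13 consecutive differences strictly alternate in sign, and length 14 is optimal.

14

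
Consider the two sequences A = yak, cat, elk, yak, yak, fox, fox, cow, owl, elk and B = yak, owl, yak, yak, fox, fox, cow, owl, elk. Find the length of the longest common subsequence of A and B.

A longest common subsequence is yak, yak, yak, fox, fox, cow, owl, elk (length 8); the LCS DP confirms no longer common subsequence exists.

8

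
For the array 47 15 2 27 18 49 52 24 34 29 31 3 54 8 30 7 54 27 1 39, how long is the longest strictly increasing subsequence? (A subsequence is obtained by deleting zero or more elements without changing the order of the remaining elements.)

6

Let dp[i] be the longest increasing subsequence ending at position i. Then dp = [1, 1, 1, 2, 2, 3, 4, 3, 4, 4, 5, 2, 6, 3, 5, 3, 6, 4, 1, 6].
The maximum is 6; one witness is 15, 18, 24, 29, 31, 54 at positions 2,5,8,10,11,13.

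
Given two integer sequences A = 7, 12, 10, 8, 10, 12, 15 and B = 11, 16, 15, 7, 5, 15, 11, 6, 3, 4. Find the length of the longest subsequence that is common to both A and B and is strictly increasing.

A longest common strictly increasing subsequence is 7, 15 (length 2); it appears in order in both A and B, and no longer such subsequence exists.

2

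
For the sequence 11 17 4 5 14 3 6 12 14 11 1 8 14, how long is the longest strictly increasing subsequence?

Let dp[i] be the longest increasing subsequence ending at position i. Then dp = [1, 2, 1, 2, 3, 1, 3, 4, 5, 4, 1, 4, 5].
The maximum is 5; one witness is 4, 5, 6, 12, 14 at positions 3,4,7,8,9.

5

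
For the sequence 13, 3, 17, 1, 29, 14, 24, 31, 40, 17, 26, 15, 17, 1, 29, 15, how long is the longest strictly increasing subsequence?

5

Scanning left to right, the best length ending at each element is: 13→1, 3→1, 17→2, 1→1, 29→3, 14→2, 24→3, 31→4, 40→5, 17→3, 26→4, 15→3, 17→4, 1→1, 29→5, 15→3.
So the longest increasing subsequence has length 5, e.g. 13, 17, 29, 31, 40.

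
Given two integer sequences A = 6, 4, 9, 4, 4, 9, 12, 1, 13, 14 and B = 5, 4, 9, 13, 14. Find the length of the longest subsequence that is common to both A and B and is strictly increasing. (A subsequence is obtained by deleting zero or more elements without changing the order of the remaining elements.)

For each value that appears in both, track the longest common increasing run ending there.
The best achievable length is 4; one witness is 4, 9, 13, 14 (A-positions 2,3,9,10, B-positions 2,3,4,5).

4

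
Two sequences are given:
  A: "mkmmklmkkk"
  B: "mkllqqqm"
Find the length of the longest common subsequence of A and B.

A longest common subsequence is mklm (length 4); the LCS DP confirms no longer common subsequence exists.

4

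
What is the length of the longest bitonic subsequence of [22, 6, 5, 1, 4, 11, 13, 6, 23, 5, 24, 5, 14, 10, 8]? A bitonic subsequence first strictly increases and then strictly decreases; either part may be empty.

Let inc[i] be the LIS ending at i and dec[i] the longest strictly decreasing subsequence starting at i. inc = [1, 1, 1, 1, 2, 3, 4, 3, 5, 3, 6, 3, 5, 4, 4], dec = [4, 3, 2, 1, 1, 3, 3, 2, 4, 1, 4, 1, 3, 2, 1].
max_i inc[i]+dec[i]−1 = 9, with one witness 1, 4, 11, 13, 23, 24, 14, 10, 8.

9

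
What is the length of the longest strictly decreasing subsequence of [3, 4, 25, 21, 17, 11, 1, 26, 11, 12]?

One longest decreasing subsequence is 25, 21, 17, 11, 1 (positions 3,4,5,6,7), of length 5; no longer one exists.

5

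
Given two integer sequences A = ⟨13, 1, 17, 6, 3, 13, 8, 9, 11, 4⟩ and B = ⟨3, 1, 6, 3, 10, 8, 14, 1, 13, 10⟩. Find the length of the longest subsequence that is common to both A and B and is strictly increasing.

3

A longest common strictly increasing subsequence is 1, 6, 8 (length 3); it appears in order in both A and B, and no longer such subsequence exists.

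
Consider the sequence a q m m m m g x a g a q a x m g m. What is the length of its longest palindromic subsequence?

9

One longest palindromic subsequence is mgxaqaxgm (positions 3,7,8,9,12,13,14,16,17); it reads the same forward and backward, and the interval DP gives dp[1][17] = 9.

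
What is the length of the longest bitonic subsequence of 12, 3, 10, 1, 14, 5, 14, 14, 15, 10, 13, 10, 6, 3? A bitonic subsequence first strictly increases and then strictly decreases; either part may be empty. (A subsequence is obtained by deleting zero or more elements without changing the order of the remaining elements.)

One longest bitonic subsequence is 3, 10, 14, 15, 13, 10, 6, 3 (positions 2,3,5,9,11,12,13,14): it rises to 15 then falls. Length 8 is optimal.

8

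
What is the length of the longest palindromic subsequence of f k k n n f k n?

4

One longest palindromic subsequence is knnk (positions 3,4,5,7); it reads the same forward and backward, and the interval DP gives dp[1][8] = 4.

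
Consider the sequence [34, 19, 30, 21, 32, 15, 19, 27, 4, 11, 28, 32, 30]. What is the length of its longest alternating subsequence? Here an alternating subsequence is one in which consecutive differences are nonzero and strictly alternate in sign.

10

Track the best alternating length ending on an up-step vs a down-step at each position: up/down = 1/1, 1/2, 3/2, 3/4, 5/2, 1/6, 7/6, 7/6, 1/8, 9/8, 9/6, 9/2, 9/10.
The maximum over both is 10; one such subsequence is 34, 19, 30, 21, 32, 15, 19, 4, 32, 30.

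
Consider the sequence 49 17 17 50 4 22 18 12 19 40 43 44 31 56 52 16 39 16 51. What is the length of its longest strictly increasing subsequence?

7

One longest increasing subsequence is 17, 18, 19, 40, 43, 44, 56 (positions 2,7,9,10,11,12,14), of length 7; no longer one exists.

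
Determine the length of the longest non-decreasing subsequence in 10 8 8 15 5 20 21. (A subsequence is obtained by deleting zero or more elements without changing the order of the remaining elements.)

5

Let dp[i] be the longest non-decreasing subsequence ending at position i. Then dp = [1, 1, 2, 3, 1, 4, 5].
The maximum is 5; one witness is 8, 8, 15, 20, 21 at positions 2,3,4,6,7.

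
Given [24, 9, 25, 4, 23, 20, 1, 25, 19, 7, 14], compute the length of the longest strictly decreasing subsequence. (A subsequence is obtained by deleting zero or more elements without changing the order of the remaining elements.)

Let dp[i] be the longest decreasing subsequence ending at position i. Then dp = [1, 2, 1, 3, 2, 3, 4, 1, 4, 5, 5].
The maximum is 5; one witness is 24, 23, 20, 19, 7 at positions 1,5,6,9,10.

5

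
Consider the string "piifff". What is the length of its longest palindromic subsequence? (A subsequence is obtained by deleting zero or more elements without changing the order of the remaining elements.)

Using dp[i][j] = 2 + dp[i+1][j−1] if the ends match, else max(dp[i+1][j], dp[i][j−1]):
dp[1][6] = 3. A witness is fff at positions 4,5,6.

3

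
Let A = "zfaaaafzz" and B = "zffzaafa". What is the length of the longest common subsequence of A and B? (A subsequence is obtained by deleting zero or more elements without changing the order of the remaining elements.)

A longest common subsequence is zfaaa (length 5); the LCS DP confirms no longer common subsequence exists.

5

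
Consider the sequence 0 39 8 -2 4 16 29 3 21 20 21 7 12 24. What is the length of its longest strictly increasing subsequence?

Scanning left to right, the best length ending at each element is: 0→1, 39→2, 8→2, -2→1, 4→2, 16→3, 29→4, 3→2, 21→4, 20→4, 21→5, 7→3, 12→4, 24→6.
So the longest increasing subsequence has length 6, e.g. 0, 8, 16, 20, 21, 24.

6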